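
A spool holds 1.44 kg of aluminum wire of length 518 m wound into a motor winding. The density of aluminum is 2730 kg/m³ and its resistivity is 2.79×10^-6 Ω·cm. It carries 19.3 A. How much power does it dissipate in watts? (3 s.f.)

ρ = 2.79×10^-6 Ω·cm = 2.79×10^-8 Ω·m
A = m/(density·L) = 1.44/(2730×518) = 1.0183e-06 m²
R = ρL/A = (2.79×10^-8)(518)/(1.0183e-06) = 14.19 Ω
P = I²R = (19.3)² × 14.19 = 5290 W

5290 W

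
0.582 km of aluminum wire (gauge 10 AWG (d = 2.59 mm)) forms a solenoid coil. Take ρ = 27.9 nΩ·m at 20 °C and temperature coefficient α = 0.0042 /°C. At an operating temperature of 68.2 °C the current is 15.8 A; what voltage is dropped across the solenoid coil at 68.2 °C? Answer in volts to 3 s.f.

58.6 V

ρ = 27.9 nΩ·m = 2.79×10^-8 Ω·m
A = π(2.59/2 mm)² = π(1.2950e-03 m)² = 5.269e-06 m²
R₍20₎ = ρL/A = (2.79×10^-8)(582)/(5.269e-06) = 3.082 Ω
R₍68.2₎ = R₍20₎(1 + αΔT) = 3.082 × (1 + 0.0042×48.2) = 3.706 Ω
V = IR = 15.8 × 3.706 = 58.6 V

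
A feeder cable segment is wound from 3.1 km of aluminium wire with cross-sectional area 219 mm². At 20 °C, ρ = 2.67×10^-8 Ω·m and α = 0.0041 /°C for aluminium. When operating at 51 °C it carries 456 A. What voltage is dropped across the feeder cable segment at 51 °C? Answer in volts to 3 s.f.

194 V

A = 219 mm² = 2.190e-04 m²
R₍20₎ = ρL/A = (2.67×10^-8)(3100)/(2.190e-04) = 0.3779 Ω
R₍51₎ = R₍20₎(1 + αΔT) = 0.3779 × (1 + 0.0041×31) = 0.426 Ω
V = IR = 456 × 0.426 = 194 V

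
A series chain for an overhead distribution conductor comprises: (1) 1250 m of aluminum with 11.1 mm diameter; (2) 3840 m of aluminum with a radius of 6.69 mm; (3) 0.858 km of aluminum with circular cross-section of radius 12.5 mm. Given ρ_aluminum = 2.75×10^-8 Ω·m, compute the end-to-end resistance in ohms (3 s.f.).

Seg 1: A = π(d/2)² = π(5.5500e-03 m)² = 9.677e-05 m²
R_1 = (2.75×10^-8)(1250)/(9.677e-05) = 0.3552 Ω
Seg 2: A = πr² = π(6.6900e-03 m)² = 1.406e-04 m²
R_2 = (2.75×10^-8)(3840)/(1.406e-04) = 0.751 Ω
Seg 3: A = πr² = π(1.2500e-02 m)² = 4.909e-04 m²
R_3 = (2.75×10^-8)(858)/(4.909e-04) = 0.04807 Ω
R_total = R_1 + R_2 + R_3 = 1.15 Ω

1.15 Ω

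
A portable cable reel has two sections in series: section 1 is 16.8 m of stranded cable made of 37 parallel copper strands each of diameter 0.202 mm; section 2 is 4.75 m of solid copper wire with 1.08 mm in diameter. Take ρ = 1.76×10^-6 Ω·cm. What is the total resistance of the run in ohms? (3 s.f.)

ρ = 1.76×10^-6 Ω·cm = 1.76×10^-8 Ω·m
Section 1: A_strand = π(1.0100e-04)² = 3.205e-08 m²; R₁ = ρL/(N·A_s) = (1.76×10^-8)(16.8)/(37×3.205e-08) = 0.2494 Ω
Section 2: A = π(d/2)² = π(5.4000e-04 m)² = 9.161e-07 m²
R₂ = (1.76×10^-8)(4.75)/(9.161e-07) = 0.09126 Ω
R = R₁ + R₂ = 0.341 Ω

0.341 Ω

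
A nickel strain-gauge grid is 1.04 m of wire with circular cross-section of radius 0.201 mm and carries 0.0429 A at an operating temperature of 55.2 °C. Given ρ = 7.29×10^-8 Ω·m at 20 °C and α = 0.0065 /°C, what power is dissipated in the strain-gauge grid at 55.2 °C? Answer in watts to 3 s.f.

A = πr² = π(2.0100e-04 m)² = 1.269e-07 m²
R₍20₎ = ρL/A = (7.29×10^-8)(1.04)/(1.269e-07) = 0.5973 Ω
R₍55.2₎ = R₍20₎(1 + αΔT) = 0.5973 × (1 + 0.0065×35.2) = 0.734 Ω
P = I²R = (0.0429)² × 0.734 = 0.00135 W

0.00135 W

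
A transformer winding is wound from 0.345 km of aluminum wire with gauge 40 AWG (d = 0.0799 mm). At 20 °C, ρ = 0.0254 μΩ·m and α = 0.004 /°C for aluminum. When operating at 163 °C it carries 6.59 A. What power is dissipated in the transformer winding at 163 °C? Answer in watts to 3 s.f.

ρ = 0.0254 μΩ·m = 2.54×10^-8 Ω·m
A = π(0.0799/2 mm)² = π(3.9950e-05 m)² = 5.014e-09 m²
R₍20₎ = ρL/A = (2.54×10^-8)(345)/(5.014e-09) = 1748 Ω
R₍163₎ = R₍20₎(1 + αΔT) = 1748 × (1 + 0.004×143) = 2747 Ω
P = I²R = (6.59)² × 2747 = 1.19×10^5 W

1.19×10^5 W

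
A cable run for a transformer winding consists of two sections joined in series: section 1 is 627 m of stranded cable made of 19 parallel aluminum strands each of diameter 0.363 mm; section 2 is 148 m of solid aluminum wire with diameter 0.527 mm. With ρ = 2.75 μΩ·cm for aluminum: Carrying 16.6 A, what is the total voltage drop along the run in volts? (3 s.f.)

ρ = 2.75 μΩ·cm = 2.75×10^-8 Ω·m
Section 1: A_strand = π(1.8150e-04)² = 1.035e-07 m²; R₁ = ρL/(N·A_s) = (2.75×10^-8)(627)/(19×1.035e-07) = 8.769 Ω
Section 2: A = π(d/2)² = π(2.6350e-04 m)² = 2.181e-07 m²
R₂ = (2.75×10^-8)(148)/(2.181e-07) = 18.66 Ω
R = R₁ + R₂ = 27.43 Ω
V = IR = 16.6 × 27.43 = 455 V

455 V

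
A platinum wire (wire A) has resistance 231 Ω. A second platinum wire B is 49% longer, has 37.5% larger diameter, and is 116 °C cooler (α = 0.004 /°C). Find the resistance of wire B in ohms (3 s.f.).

97.6 Ω

R ∝ ρL/d² with ρ ∝ (1+αΔT), so R_B/R_A = (1 + 49/100) × (1 + 37.5/100)⁻² × (1 − 0.004×116)
= 1.49 × 0.5289 × 0.536 = 0.4224
R_B = 0.4224 × 231 = 97.6 Ω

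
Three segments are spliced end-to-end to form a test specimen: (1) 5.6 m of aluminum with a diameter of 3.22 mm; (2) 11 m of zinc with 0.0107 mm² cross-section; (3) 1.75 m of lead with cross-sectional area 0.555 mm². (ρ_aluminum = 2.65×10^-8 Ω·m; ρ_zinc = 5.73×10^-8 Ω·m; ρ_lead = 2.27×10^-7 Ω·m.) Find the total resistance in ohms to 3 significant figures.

59.6 Ω

Seg 1: A = π(d/2)² = π(1.6100e-03 m)² = 8.143e-06 m²
R_1 = (2.65×10^-8)(5.6)/(8.143e-06) = 0.01822 Ω
Seg 2: A = 0.0107 mm² = 1.070e-08 m²
R_2 = (5.73×10^-8)(11)/(1.070e-08) = 58.91 Ω
Seg 3: A = 0.555 mm² = 5.550e-07 m²
R_3 = (2.27×10^-7)(1.75)/(5.550e-07) = 0.7158 Ω
R_total = R_1 + R_2 + R_3 = 59.6 Ω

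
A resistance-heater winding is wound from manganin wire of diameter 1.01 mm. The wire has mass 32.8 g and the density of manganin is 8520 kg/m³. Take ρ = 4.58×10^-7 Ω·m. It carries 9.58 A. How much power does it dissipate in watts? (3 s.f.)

A = π(d/2)² = π(5.0500e-04 m)² = 8.0118e-07 m²
L = m/(density·A) = 0.0328/(8520×8.0118e-07) = 4.805 m
R = ρL/A = (4.58×10^-7)(4.805)/(8.0118e-07) = 2.747 Ω
P = I²R = (9.58)² × 2.747 = 252 W

252 W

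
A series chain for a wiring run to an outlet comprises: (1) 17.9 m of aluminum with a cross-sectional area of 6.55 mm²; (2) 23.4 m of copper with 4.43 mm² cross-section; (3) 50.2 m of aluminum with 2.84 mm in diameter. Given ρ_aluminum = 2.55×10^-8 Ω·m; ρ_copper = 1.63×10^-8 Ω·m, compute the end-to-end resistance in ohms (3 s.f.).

0.358 Ω

Seg 1: A = 6.55 mm² = 6.550e-06 m²
R_1 = (2.55×10^-8)(17.9)/(6.550e-06) = 0.06969 Ω
Seg 2: A = 4.43 mm² = 4.430e-06 m²
R_2 = (1.63×10^-8)(23.4)/(4.430e-06) = 0.0861 Ω
Seg 3: A = π(d/2)² = π(1.4200e-03 m)² = 6.335e-06 m²
R_3 = (2.55×10^-8)(50.2)/(6.335e-06) = 0.2021 Ω
R_total = R_1 + R_2 + R_3 = 0.358 Ω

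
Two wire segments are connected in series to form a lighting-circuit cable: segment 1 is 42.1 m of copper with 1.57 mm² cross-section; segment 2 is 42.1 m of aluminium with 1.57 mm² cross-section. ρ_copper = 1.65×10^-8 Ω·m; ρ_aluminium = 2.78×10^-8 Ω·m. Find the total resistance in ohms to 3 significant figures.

Segment 1: A = 1.57 mm² = 1.570e-06 m²
R₁ = ρL/A = (1.65×10^-8)(42.1)/(1.570e-06) = 0.4425 Ω
R₂ = (2.78×10^-8)(42.1)/(1.570e-06) = 0.7455 Ω
R = R₁ + R₂ = 1.19 Ω

1.19 Ω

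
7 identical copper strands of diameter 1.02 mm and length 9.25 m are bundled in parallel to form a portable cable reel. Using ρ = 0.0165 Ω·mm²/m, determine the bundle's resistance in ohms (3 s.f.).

0.0267 Ω

ρ = 0.0165 Ω·mm²/m = 1.65×10^-8 Ω·m
A_strand = π(5.1000e-04 m)² = 8.171e-07 m²
R_strand = ρL/A = (1.65×10^-8)(9.25)/(8.171e-07) = 0.1868 Ω
R_total = R_strand/N = 0.1868/7 = 0.0267 Ω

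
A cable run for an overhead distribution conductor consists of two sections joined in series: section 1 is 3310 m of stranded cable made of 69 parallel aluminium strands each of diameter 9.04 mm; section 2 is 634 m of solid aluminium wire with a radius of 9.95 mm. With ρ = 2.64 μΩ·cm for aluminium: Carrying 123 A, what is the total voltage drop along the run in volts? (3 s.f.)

9.05 V

ρ = 2.64 μΩ·cm = 2.64×10^-8 Ω·m
Section 1: A_strand = π(4.5200e-03)² = 6.418e-05 m²; R₁ = ρL/(N·A_s) = (2.64×10^-8)(3310)/(69×6.418e-05) = 0.01973 Ω
Section 2: A = πr² = π(9.9500e-03 m)² = 3.110e-04 m²
R₂ = (2.64×10^-8)(634)/(3.110e-04) = 0.05381 Ω
R = R₁ + R₂ = 0.07355 Ω
V = IR = 123 × 0.07355 = 9.05 V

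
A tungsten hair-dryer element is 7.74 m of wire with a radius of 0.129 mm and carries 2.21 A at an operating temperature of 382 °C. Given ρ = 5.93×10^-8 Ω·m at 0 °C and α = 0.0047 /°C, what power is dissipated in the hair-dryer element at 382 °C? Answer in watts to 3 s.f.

A = πr² = π(1.2900e-04 m)² = 5.228e-08 m²
R₍0₎ = ρL/A = (5.93×10^-8)(7.74)/(5.228e-08) = 8.779 Ω
R₍382₎ = R₍0₎(1 + αΔT) = 8.779 × (1 + 0.0047×382) = 24.54 Ω
P = I²R = (2.21)² × 24.54 = 120 W

120 W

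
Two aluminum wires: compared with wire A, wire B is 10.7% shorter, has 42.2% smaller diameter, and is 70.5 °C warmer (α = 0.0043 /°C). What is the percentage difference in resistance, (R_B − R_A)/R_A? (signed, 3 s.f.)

248%

R ∝ ρL/d² with ρ ∝ (1+αΔT), so R_B/R_A = (1 − 10.7/100) × (1 − 42.2/100)⁻² × (1 + 0.0043×70.5)
= 0.893 × 2.993 × 1.303 = 3.483
(R_B − R_A)/R_A = 3.483 − 1 = 248%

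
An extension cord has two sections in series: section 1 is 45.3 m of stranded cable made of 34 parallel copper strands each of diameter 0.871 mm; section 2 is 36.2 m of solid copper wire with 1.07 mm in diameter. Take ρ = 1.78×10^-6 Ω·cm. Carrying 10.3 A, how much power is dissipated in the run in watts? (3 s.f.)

80.2 W

ρ = 1.78×10^-6 Ω·cm = 1.78×10^-8 Ω·m
Section 1: A_strand = π(4.3550e-04)² = 5.958e-07 m²; R₁ = ρL/(N·A_s) = (1.78×10^-8)(45.3)/(34×5.958e-07) = 0.0398 Ω
Section 2: A = π(d/2)² = π(5.3500e-04 m)² = 8.992e-07 m²
R₂ = (1.78×10^-8)(36.2)/(8.992e-07) = 0.7166 Ω
R = R₁ + R₂ = 0.7564 Ω
P = I²R = (10.3)² × 0.7564 = 80.2 W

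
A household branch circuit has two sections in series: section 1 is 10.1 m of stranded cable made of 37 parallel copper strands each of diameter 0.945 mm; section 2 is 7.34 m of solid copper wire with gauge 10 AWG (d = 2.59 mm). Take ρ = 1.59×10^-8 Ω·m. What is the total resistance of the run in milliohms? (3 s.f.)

28.3 mΩ

Section 1: A_strand = π(4.7250e-04)² = 7.014e-07 m²; R₁ = ρL/(N·A_s) = (1.59×10^-8)(10.1)/(37×7.014e-07) = 0.006188 Ω
Section 2: A = π(2.59/2 mm)² = π(1.2950e-03 m)² = 5.269e-06 m²
R₂ = (1.59×10^-8)(7.34)/(5.269e-06) = 0.02215 Ω
R = R₁ + R₂ = 28.3 mΩ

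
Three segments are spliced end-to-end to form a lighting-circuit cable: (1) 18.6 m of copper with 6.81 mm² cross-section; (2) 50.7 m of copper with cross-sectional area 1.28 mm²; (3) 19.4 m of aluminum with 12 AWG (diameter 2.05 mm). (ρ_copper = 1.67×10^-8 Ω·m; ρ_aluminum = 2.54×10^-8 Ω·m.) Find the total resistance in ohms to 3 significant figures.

0.856 Ω

Seg 1: A = 6.81 mm² = 6.810e-06 m²
R_1 = (1.67×10^-8)(18.6)/(6.810e-06) = 0.04561 Ω
Seg 2: A = 1.28 mm² = 1.280e-06 m²
R_2 = (1.67×10^-8)(50.7)/(1.280e-06) = 0.6615 Ω
Seg 3: A = π(2.05/2 mm)² = π(1.0250e-03 m)² = 3.301e-06 m²
R_3 = (2.54×10^-8)(19.4)/(3.301e-06) = 0.1493 Ω
R_total = R_1 + R_2 + R_3 = 0.856 Ω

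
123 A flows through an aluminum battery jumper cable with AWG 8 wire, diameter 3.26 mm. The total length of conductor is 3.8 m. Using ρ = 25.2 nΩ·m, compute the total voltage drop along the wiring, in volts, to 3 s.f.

ρ = 25.2 nΩ·m = 2.52×10^-8 Ω·m
A = π(3.26/2 mm)² = π(1.6300e-03 m)² = 8.347e-06 m²
R = ρL/A = (2.52×10^-8)(3.8)/(8.347e-06) = 0.01147 Ω
V = IR = 123 × 0.01147 = 1.41 V

1.41 V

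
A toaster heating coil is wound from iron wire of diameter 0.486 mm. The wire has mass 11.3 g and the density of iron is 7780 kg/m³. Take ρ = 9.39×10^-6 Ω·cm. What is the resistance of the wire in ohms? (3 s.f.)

3.96 Ω

ρ = 9.39×10^-6 Ω·cm = 9.39×10^-8 Ω·m
A = π(d/2)² = π(2.4300e-04 m)² = 1.8551e-07 m²
L = m/(density·A) = 0.0113/(7780×1.8551e-07) = 7.83 m
R = ρL/A = (9.39×10^-8)(7.83)/(1.8551e-07) = 3.96 Ω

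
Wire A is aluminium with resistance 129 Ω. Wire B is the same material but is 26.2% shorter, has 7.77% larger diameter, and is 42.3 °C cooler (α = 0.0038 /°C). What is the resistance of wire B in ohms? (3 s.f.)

R ∝ ρL/d² with ρ ∝ (1+αΔT), so R_B/R_A = (1 − 26.2/100) × (1 + 7.77/100)⁻² × (1 − 0.0038×42.3)
= 0.738 × 0.861 × 0.8393 = 0.5333
R_B = 0.5333 × 129 = 68.8 Ω

68.8 Ω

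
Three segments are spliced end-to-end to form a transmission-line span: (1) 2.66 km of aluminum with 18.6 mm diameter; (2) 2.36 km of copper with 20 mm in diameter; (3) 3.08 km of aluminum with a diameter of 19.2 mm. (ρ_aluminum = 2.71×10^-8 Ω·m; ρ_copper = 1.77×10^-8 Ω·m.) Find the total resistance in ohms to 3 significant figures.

Seg 1: A = π(d/2)² = π(9.3000e-03 m)² = 2.717e-04 m²
R_1 = (2.71×10^-8)(2660)/(2.717e-04) = 0.2653 Ω
Seg 2: A = π(d/2)² = π(1.0000e-02 m)² = 3.142e-04 m²
R_2 = (1.77×10^-8)(2360)/(3.142e-04) = 0.133 Ω
Seg 3: A = π(d/2)² = π(9.6000e-03 m)² = 2.895e-04 m²
R_3 = (2.71×10^-8)(3080)/(2.895e-04) = 0.2883 Ω
R_total = R_1 + R_2 + R_3 = 0.687 Ω

0.687 Ω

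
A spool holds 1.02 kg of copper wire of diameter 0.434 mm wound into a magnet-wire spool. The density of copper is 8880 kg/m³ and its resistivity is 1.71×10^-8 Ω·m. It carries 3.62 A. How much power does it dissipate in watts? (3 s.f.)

A = π(d/2)² = π(2.1700e-04 m)² = 1.4793e-07 m²
L = m/(density·A) = 1.02/(8880×1.4793e-07) = 776.5 m
R = ρL/A = (1.71×10^-8)(776.5)/(1.4793e-07) = 89.75 Ω
P = I²R = (3.62)² × 89.75 = 1180 W

1180 W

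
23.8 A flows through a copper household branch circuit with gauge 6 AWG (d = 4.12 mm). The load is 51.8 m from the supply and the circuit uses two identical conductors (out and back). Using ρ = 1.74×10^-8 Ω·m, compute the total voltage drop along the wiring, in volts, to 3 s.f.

3.22 V

A = π(4.12/2 mm)² = π(2.0600e-03 m)² = 1.333e-05 m²
Total conductor length (both ways) L = 2 × 51.8 = 103.6 m
R = ρL/A = (1.74×10^-8)(103.6)/(1.333e-05) = 0.1352 Ω
V = IR = 23.8 × 0.1352 = 3.22 V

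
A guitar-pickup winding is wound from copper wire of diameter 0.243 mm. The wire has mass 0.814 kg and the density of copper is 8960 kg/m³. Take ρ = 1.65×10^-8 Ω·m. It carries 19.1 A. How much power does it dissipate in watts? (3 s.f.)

2.54×10^5 W

A = π(d/2)² = π(1.2150e-04 m)² = 4.6377e-08 m²
L = m/(density·A) = 0.814/(8960×4.6377e-08) = 1959 m
R = ρL/A = (1.65×10^-8)(1959)/(4.6377e-08) = 696.9 Ω
P = I²R = (19.1)² × 696.9 = 2.54×10^5 W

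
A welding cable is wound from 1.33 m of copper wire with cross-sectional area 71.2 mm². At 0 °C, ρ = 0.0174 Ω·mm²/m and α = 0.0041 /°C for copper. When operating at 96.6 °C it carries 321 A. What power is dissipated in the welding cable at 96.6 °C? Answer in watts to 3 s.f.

ρ = 0.0174 Ω·mm²/m = 1.74×10^-8 Ω·m
A = 71.2 mm² = 7.120e-05 m²
R₍0₎ = ρL/A = (1.74×10^-8)(1.33)/(7.120e-05) = 3.250×10^-4 Ω
R₍96.6₎ = R₍0₎(1 + αΔT) = 3.250×10^-4 × (1 + 0.0041×96.6) = 4.538×10^-4 Ω
P = I²R = (321)² × 4.538×10^-4 = 46.8 W

46.8 W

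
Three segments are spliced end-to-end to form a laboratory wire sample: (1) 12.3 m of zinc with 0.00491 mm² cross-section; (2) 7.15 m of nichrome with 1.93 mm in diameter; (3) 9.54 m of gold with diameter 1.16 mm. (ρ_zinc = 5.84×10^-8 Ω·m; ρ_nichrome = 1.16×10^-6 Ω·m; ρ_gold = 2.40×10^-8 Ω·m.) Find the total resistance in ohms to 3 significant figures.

149 Ω

Seg 1: A = 0.00491 mm² = 4.910e-09 m²
R_1 = (5.84×10^-8)(12.3)/(4.910e-09) = 146.3 Ω
Seg 2: A = π(d/2)² = π(9.6500e-04 m)² = 2.926e-06 m²
R_2 = (1.16×10^-6)(7.15)/(2.926e-06) = 2.835 Ω
Seg 3: A = π(d/2)² = π(5.8000e-04 m)² = 1.057e-06 m²
R_3 = (2.40×10^-8)(9.54)/(1.057e-06) = 0.2166 Ω
R_total = R_1 + R_2 + R_3 = 149 Ω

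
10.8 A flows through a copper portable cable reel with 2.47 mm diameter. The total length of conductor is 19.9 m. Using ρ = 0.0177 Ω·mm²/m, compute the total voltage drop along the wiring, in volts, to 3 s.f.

0.794 V

ρ = 0.0177 Ω·mm²/m = 1.77×10^-8 Ω·m
A = π(d/2)² = π(1.2350e-03 m)² = 4.792e-06 m²
R = ρL/A = (1.77×10^-8)(19.9)/(4.792e-06) = 0.07351 Ω
V = IR = 10.8 × 0.07351 = 0.794 V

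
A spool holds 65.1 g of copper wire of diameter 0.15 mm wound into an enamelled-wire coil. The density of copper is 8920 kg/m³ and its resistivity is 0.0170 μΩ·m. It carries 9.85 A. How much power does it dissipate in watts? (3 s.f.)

ρ = 0.0170 μΩ·m = 1.70×10^-8 Ω·m
A = π(d/2)² = π(7.5000e-05 m)² = 1.7671e-08 m²
L = m/(density·A) = 0.0651/(8920×1.7671e-08) = 413 m
R = ρL/A = (1.70×10^-8)(413)/(1.7671e-08) = 397.3 Ω
P = I²R = (9.85)² × 397.3 = 38500 W

38500 W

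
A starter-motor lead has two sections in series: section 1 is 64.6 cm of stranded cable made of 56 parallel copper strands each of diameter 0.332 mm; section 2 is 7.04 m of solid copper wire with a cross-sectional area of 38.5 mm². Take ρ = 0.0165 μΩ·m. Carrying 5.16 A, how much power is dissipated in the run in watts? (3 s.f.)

0.139 W

ρ = 0.0165 μΩ·m = 1.65×10^-8 Ω·m
Section 1: A_strand = π(1.6600e-04)² = 8.657e-08 m²; R₁ = ρL/(N·A_s) = (1.65×10^-8)(0.646)/(56×8.657e-08) = 0.002199 Ω
Section 2: A = 38.5 mm² = 3.850e-05 m²
R₂ = (1.65×10^-8)(7.04)/(3.850e-05) = 0.003017 Ω
R = R₁ + R₂ = 0.005216 Ω
P = I²R = (5.16)² × 0.005216 = 0.139 W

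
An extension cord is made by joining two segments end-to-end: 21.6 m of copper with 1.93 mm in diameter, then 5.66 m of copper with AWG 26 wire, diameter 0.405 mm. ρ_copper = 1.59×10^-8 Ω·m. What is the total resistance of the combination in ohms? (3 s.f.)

0.816 Ω

Segment 1: A = π(d/2)² = π(9.6500e-04 m)² = 2.926e-06 m²
R₁ = ρL/A = (1.59×10^-8)(21.6)/(2.926e-06) = 0.1174 Ω
Segment 2: A = π(0.405/2 mm)² = π(2.0250e-04 m)² = 1.288e-07 m²
R₂ = (1.59×10^-8)(5.66)/(1.288e-07) = 0.6986 Ω
R = R₁ + R₂ = 0.816 Ω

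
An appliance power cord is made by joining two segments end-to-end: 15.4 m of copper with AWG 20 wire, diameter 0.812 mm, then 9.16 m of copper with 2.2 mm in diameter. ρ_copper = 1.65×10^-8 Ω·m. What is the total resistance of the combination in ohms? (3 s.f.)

Segment 1: A = π(0.812/2 mm)² = π(4.0600e-04 m)² = 5.178e-07 m²
R₁ = ρL/A = (1.65×10^-8)(15.4)/(5.178e-07) = 0.4907 Ω
Segment 2: A = π(d/2)² = π(1.1000e-03 m)² = 3.801e-06 m²
R₂ = (1.65×10^-8)(9.16)/(3.801e-06) = 0.03976 Ω
R = R₁ + R₂ = 0.530 Ω

0.530 Ω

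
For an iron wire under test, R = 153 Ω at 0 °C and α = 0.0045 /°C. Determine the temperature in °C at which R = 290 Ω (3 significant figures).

R = R₀(1 + α(T − T₀)) ⇒ T = T₀ + (R/R₀ − 1)/α
T = 0 + (290/153 − 1)/0.0045 = 0 + (0.8954)/0.0045 = 199 °C

199 °C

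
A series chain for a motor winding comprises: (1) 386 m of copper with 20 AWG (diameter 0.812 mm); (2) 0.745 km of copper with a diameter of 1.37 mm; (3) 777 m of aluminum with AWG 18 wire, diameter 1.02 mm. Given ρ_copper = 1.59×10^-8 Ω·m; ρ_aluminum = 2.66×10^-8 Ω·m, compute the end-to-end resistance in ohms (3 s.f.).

Seg 1: A = π(0.812/2 mm)² = π(4.0600e-04 m)² = 5.178e-07 m²
R_1 = (1.59×10^-8)(386)/(5.178e-07) = 11.85 Ω
Seg 2: A = π(d/2)² = π(6.8500e-04 m)² = 1.474e-06 m²
R_2 = (1.59×10^-8)(745)/(1.474e-06) = 8.036 Ω
Seg 3: A = π(1.02/2 mm)² = π(5.1000e-04 m)² = 8.171e-07 m²
R_3 = (2.66×10^-8)(777)/(8.171e-07) = 25.29 Ω
R_total = R_1 + R_2 + R_3 = 45.2 Ω

45.2 Ω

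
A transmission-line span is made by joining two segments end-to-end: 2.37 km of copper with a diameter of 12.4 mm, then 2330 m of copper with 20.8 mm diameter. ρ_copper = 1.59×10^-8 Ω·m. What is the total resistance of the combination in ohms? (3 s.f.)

0.421 Ω

Segment 1: A = π(d/2)² = π(6.2000e-03 m)² = 1.208e-04 m²
R₁ = ρL/A = (1.59×10^-8)(2370)/(1.208e-04) = 0.312 Ω
Segment 2: A = π(d/2)² = π(1.0400e-02 m)² = 3.398e-04 m²
R₂ = (1.59×10^-8)(2330)/(3.398e-04) = 0.109 Ω
R = R₁ + R₂ = 0.421 Ω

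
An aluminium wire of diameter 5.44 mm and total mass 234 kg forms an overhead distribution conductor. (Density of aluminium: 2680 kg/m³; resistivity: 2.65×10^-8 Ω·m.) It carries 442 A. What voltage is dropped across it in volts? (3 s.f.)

1890 V

A = π(d/2)² = π(2.7200e-03 m)² = 2.3243e-05 m²
L = m/(density·A) = 234/(2680×2.3243e-05) = 3757 m
R = ρL/A = (2.65×10^-8)(3757)/(2.3243e-05) = 4.283 Ω
V = IR = 442 × 4.283 = 1890 V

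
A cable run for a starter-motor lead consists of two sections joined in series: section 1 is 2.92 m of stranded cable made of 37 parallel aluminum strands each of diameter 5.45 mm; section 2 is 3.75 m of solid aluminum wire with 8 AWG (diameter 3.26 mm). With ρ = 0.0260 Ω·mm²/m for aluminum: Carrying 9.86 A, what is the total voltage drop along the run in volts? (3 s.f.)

ρ = 0.0260 Ω·mm²/m = 2.60×10^-8 Ω·m
Section 1: A_strand = π(2.7250e-03)² = 2.333e-05 m²; R₁ = ρL/(N·A_s) = (2.60×10^-8)(2.92)/(37×2.333e-05) = 8.796×10^-5 Ω
Section 2: A = π(3.26/2 mm)² = π(1.6300e-03 m)² = 8.347e-06 m²
R₂ = (2.60×10^-8)(3.75)/(8.347e-06) = 0.01168 Ω
R = R₁ + R₂ = 0.01177 Ω
V = IR = 9.86 × 0.01177 = 0.116 V

0.116 V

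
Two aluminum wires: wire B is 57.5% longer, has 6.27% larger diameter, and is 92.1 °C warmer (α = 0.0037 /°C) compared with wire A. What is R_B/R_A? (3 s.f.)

R ∝ ρL/d² with ρ ∝ (1+αΔT), so R_B/R_A = (1 + 57.5/100) × (1 + 6.27/100)⁻² × (1 + 0.0037×92.1)
= 1.575 × 0.8855 × 1.341 = 1.87

1.87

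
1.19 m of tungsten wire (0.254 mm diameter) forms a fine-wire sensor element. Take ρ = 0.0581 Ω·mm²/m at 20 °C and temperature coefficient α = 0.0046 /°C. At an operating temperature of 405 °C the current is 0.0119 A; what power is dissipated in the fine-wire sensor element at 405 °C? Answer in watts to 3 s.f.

5.35×10^-4 W

ρ = 0.0581 Ω·mm²/m = 5.81×10^-8 Ω·m
A = π(d/2)² = π(1.2700e-04 m)² = 5.067e-08 m²
R₍20₎ = ρL/A = (5.81×10^-8)(1.19)/(5.067e-08) = 1.364 Ω
R₍405₎ = R₍20₎(1 + αΔT) = 1.364 × (1 + 0.0046×385) = 3.781 Ω
P = I²R = (0.0119)² × 3.781 = 5.35×10^-4 W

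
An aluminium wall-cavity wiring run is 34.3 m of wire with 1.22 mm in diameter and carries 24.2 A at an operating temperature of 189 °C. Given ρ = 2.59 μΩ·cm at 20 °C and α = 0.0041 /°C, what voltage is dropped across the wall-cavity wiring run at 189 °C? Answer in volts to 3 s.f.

ρ = 2.59 μΩ·cm = 2.59×10^-8 Ω·m
A = π(d/2)² = π(6.1000e-04 m)² = 1.169e-06 m²
R₍20₎ = ρL/A = (2.59×10^-8)(34.3)/(1.169e-06) = 0.7599 Ω
R₍189₎ = R₍20₎(1 + αΔT) = 0.7599 × (1 + 0.0041×169) = 1.287 Ω
V = IR = 24.2 × 1.287 = 31.1 V

31.1 V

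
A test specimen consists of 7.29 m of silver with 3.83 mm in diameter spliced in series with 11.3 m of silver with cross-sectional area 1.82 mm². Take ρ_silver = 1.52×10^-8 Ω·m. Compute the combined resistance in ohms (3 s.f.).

0.104 Ω

Segment 1: A = π(d/2)² = π(1.9150e-03 m)² = 1.152e-05 m²
R₁ = ρL/A = (1.52×10^-8)(7.29)/(1.152e-05) = 0.009618 Ω
Segment 2: A = 1.82 mm² = 1.820e-06 m²
R₂ = (1.52×10^-8)(11.3)/(1.820e-06) = 0.09437 Ω
R = R₁ + R₂ = 0.104 Ω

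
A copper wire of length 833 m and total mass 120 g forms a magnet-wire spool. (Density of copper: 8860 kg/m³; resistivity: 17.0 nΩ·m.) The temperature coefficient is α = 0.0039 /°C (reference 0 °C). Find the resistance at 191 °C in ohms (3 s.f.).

1520 Ω

ρ = 17.0 nΩ·m = 1.70×10^-8 Ω·m
A = m/(density·L) = 0.12/(8860×833) = 1.6259e-08 m²
R = ρL/A = (1.70×10^-8)(833)/(1.6259e-08) = 870.9 Ω
R(191 °C) = 870.9 × (1 + 0.0039×191) = 1520 Ω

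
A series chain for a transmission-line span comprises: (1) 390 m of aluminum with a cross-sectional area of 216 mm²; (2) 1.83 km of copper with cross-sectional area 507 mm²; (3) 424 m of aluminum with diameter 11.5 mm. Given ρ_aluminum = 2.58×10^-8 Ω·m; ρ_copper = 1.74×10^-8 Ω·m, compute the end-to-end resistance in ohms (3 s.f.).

0.215 Ω

Seg 1: A = 216 mm² = 2.160e-04 m²
R_1 = (2.58×10^-8)(390)/(2.160e-04) = 0.04658 Ω
Seg 2: A = 507 mm² = 5.070e-04 m²
R_2 = (1.74×10^-8)(1830)/(5.070e-04) = 0.0628 Ω
Seg 3: A = π(d/2)² = π(5.7500e-03 m)² = 1.039e-04 m²
R_3 = (2.58×10^-8)(424)/(1.039e-04) = 0.1053 Ω
R_total = R_1 + R_2 + R_3 = 0.215 Ω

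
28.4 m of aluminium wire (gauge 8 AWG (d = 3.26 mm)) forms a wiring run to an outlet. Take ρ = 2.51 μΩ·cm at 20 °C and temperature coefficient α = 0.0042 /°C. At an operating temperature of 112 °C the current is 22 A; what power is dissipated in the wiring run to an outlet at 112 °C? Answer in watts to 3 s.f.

57.3 W

ρ = 2.51 μΩ·cm = 2.51×10^-8 Ω·m
A = π(3.26/2 mm)² = π(1.6300e-03 m)² = 8.347e-06 m²
R₍20₎ = ρL/A = (2.51×10^-8)(28.4)/(8.347e-06) = 0.0854 Ω
R₍112₎ = R₍20₎(1 + αΔT) = 0.0854 × (1 + 0.0042×92) = 0.1184 Ω
P = I²R = (22)² × 0.1184 = 57.3 W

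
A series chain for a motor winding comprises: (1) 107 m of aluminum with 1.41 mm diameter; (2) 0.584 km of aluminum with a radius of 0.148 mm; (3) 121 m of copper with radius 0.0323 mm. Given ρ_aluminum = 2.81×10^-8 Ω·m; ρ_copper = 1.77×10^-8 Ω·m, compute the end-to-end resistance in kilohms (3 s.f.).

0.894 kΩ

Seg 1: A = π(d/2)² = π(7.0500e-04 m)² = 1.561e-06 m²
R_1 = (2.81×10^-8)(107)/(1.561e-06) = 1.926 Ω
Seg 2: A = πr² = π(1.4800e-04 m)² = 6.881e-08 m²
R_2 = (2.81×10^-8)(584)/(6.881e-08) = 238.5 Ω
Seg 3: A = πr² = π(3.2300e-05 m)² = 3.278e-09 m²
R_3 = (1.77×10^-8)(121)/(3.278e-09) = 653.4 Ω
R_total = R_1 + R_2 + R_3 = 0.894 kΩ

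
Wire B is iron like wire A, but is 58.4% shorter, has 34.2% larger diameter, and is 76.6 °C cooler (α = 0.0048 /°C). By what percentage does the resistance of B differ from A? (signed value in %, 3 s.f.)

R ∝ ρL/d² with ρ ∝ (1+αΔT), so R_B/R_A = (1 − 58.4/100) × (1 + 34.2/100)⁻² × (1 − 0.0048×76.6)
= 0.416 × 0.5553 × 0.6323 = 0.1461
(R_B − R_A)/R_A = 0.1461 − 1 = -85.4%

-85.4%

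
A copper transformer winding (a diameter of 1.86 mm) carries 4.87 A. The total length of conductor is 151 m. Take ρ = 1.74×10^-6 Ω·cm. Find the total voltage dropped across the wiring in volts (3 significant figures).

ρ = 1.74×10^-6 Ω·cm = 1.74×10^-8 Ω·m
A = π(d/2)² = π(9.3000e-04 m)² = 2.717e-06 m²
R = ρL/A = (1.74×10^-8)(151)/(2.717e-06) = 0.967 Ω
V = IR = 4.87 × 0.967 = 4.71 V

4.71 V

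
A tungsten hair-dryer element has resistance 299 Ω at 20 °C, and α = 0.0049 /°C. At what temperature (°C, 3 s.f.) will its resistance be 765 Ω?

338 °C

R = R₀(1 + α(T − T₀)) ⇒ T = T₀ + (R/R₀ − 1)/α
T = 20 + (765/299 − 1)/0.0049 = 20 + (1.559)/0.0049 = 338 °C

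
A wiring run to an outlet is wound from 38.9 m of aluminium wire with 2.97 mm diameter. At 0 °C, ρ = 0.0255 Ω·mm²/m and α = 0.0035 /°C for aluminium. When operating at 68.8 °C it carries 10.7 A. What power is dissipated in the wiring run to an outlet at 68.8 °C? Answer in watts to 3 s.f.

20.3 W

ρ = 0.0255 Ω·mm²/m = 2.55×10^-8 Ω·m
A = π(d/2)² = π(1.4850e-03 m)² = 6.928e-06 m²
R₍0₎ = ρL/A = (2.55×10^-8)(38.9)/(6.928e-06) = 0.1432 Ω
R₍68.8₎ = R₍0₎(1 + αΔT) = 0.1432 × (1 + 0.0035×68.8) = 0.1777 Ω
P = I²R = (10.7)² × 0.1777 = 20.3 W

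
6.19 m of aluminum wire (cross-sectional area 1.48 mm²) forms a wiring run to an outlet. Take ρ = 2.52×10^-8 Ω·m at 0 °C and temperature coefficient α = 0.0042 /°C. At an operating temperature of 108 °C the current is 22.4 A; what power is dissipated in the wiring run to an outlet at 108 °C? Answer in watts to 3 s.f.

76.9 W

A = 1.48 mm² = 1.480e-06 m²
R₍0₎ = ρL/A = (2.52×10^-8)(6.19)/(1.480e-06) = 0.1054 Ω
R₍108₎ = R₍0₎(1 + αΔT) = 0.1054 × (1 + 0.0042×108) = 0.1532 Ω
P = I²R = (22.4)² × 0.1532 = 76.9 W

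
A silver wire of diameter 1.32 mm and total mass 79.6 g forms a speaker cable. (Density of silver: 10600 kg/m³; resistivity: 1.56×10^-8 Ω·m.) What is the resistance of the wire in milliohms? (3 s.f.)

62.6 mΩ

A = π(d/2)² = π(6.6000e-04 m)² = 1.3685e-06 m²
L = m/(density·A) = 0.0796/(10600×1.3685e-06) = 5.487 m
R = ρL/A = (1.56×10^-8)(5.487)/(1.3685e-06) = 62.6 mΩ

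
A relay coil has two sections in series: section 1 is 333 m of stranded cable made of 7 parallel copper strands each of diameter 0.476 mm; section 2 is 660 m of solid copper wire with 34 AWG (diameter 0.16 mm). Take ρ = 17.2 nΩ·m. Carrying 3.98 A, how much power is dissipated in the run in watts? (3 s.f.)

ρ = 17.2 nΩ·m = 1.72×10^-8 Ω·m
Section 1: A_strand = π(2.3800e-04)² = 1.780e-07 m²; R₁ = ρL/(N·A_s) = (1.72×10^-8)(333)/(7×1.780e-07) = 4.598 Ω
Section 2: A = π(0.16/2 mm)² = π(8.0000e-05 m)² = 2.011e-08 m²
R₂ = (1.72×10^-8)(660)/(2.011e-08) = 564.6 Ω
R = R₁ + R₂ = 569.2 Ω
P = I²R = (3.98)² × 569.2 = 9020 W

9020 W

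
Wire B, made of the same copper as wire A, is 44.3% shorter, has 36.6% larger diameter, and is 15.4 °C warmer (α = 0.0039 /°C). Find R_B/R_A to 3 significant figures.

R ∝ ρL/d² with ρ ∝ (1+αΔT), so R_B/R_A = (1 − 44.3/100) × (1 + 36.6/100)⁻² × (1 + 0.0039×15.4)
= 0.557 × 0.5359 × 1.06 = 0.316

0.316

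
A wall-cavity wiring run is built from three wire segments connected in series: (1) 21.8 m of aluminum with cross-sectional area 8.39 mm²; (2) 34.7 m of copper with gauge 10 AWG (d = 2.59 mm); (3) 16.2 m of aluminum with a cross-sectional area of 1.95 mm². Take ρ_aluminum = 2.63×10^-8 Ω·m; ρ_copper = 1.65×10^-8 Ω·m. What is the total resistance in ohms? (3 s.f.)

0.396 Ω

Seg 1: A = 8.39 mm² = 8.390e-06 m²
R_1 = (2.63×10^-8)(21.8)/(8.390e-06) = 0.06834 Ω
Seg 2: A = π(2.59/2 mm)² = π(1.2950e-03 m)² = 5.269e-06 m²
R_2 = (1.65×10^-8)(34.7)/(5.269e-06) = 0.1087 Ω
Seg 3: A = 1.95 mm² = 1.950e-06 m²
R_3 = (2.63×10^-8)(16.2)/(1.950e-06) = 0.2185 Ω
R_total = R_1 + R_2 + R_3 = 0.396 Ω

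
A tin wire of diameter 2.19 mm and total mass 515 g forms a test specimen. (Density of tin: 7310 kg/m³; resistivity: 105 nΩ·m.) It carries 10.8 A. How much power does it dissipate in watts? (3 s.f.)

60.8 W

ρ = 105 nΩ·m = 1.05×10^-7 Ω·m
A = π(d/2)² = π(1.0950e-03 m)² = 3.7668e-06 m²
L = m/(density·A) = 0.515/(7310×3.7668e-06) = 18.7 m
R = ρL/A = (1.05×10^-7)(18.7)/(3.7668e-06) = 0.5213 Ω
P = I²R = (10.8)² × 0.5213 = 60.8 W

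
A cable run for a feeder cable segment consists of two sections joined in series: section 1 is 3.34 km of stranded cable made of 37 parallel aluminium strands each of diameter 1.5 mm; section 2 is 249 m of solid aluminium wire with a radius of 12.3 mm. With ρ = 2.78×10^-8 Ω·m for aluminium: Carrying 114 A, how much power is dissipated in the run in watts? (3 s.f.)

Section 1: A_strand = π(7.5000e-04)² = 1.767e-06 m²; R₁ = ρL/(N·A_s) = (2.78×10^-8)(3340)/(37×1.767e-06) = 1.42 Ω
Section 2: A = πr² = π(1.2300e-02 m)² = 4.753e-04 m²
R₂ = (2.78×10^-8)(249)/(4.753e-04) = 0.01456 Ω
R = R₁ + R₂ = 1.435 Ω
P = I²R = (114)² × 1.435 = 18600 W

18600 W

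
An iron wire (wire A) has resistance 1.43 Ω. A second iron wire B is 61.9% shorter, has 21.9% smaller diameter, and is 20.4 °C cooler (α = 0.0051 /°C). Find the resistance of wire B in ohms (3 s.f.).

0.800 Ω

R ∝ ρL/d² with ρ ∝ (1+αΔT), so R_B/R_A = (1 − 61.9/100) × (1 − 21.9/100)⁻² × (1 − 0.0051×20.4)
= 0.381 × 1.639 × 0.896 = 0.5596
R_B = 0.5596 × 1.43 = 0.800 Ω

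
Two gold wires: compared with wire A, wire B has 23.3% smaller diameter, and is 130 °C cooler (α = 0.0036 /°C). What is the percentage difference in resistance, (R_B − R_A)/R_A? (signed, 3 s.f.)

-9.57%

R ∝ ρL/d² with ρ ∝ (1+αΔT), so R_B/R_A = (1 − 23.3/100)⁻² × (1 − 0.0036×130)
= 1.7 × 0.532 = 0.9043
(R_B − R_A)/R_A = 0.9043 − 1 = -9.57%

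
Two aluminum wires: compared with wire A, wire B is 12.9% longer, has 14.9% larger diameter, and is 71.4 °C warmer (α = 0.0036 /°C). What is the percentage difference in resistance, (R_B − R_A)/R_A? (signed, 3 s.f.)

R ∝ ρL/d² with ρ ∝ (1+αΔT), so R_B/R_A = (1 + 12.9/100) × (1 + 14.9/100)⁻² × (1 + 0.0036×71.4)
= 1.129 × 0.7575 × 1.257 = 1.075
(R_B − R_A)/R_A = 1.075 − 1 = 7.50%

7.50%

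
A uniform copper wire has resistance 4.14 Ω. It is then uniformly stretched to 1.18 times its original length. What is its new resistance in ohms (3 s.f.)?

5.76 Ω

Volume constant ⇒ A' = A/k with k = 1.18. R' = ρ(kL)/(A/k) = k²R.
R' = 1.392 × 4.14 = 5.76 Ω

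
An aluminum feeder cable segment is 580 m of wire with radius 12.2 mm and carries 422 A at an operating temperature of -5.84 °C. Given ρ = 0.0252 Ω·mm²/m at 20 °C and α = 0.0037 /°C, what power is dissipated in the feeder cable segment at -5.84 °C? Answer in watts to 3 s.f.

ρ = 0.0252 Ω·mm²/m = 2.52×10^-8 Ω·m
A = πr² = π(1.2200e-02 m)² = 4.676e-04 m²
R₍20₎ = ρL/A = (2.52×10^-8)(580)/(4.676e-04) = 0.03126 Ω
R₍-5.84₎ = R₍20₎(1 + αΔT) = 0.03126 × (1 + 0.0037×-25.8) = 0.02827 Ω
P = I²R = (422)² × 0.02827 = 5030 W

5030 W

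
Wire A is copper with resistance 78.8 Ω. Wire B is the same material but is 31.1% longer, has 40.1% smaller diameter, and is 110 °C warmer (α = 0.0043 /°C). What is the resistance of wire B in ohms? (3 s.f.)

424 Ω

R ∝ ρL/d² with ρ ∝ (1+αΔT), so R_B/R_A = (1 + 31.1/100) × (1 − 40.1/100)⁻² × (1 + 0.0043×110)
= 1.311 × 2.787 × 1.473 = 5.382
R_B = 5.382 × 78.8 = 424 Ω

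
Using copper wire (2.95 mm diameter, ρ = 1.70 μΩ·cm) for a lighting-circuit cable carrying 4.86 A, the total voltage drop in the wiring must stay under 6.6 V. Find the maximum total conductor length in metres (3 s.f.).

546 m

ρ = 1.70 μΩ·cm = 1.70×10^-8 Ω·m
A = π(d/2)² = π(1.4750e-03 m)² = 6.835e-06 m²
L_max = V_max·A/(1·ρI) = (6.6)(6.835e-06)/(1.70×10^-8×4.86) = 546 m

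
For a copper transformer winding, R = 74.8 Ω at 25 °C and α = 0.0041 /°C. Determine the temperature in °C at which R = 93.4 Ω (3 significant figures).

R = R₀(1 + α(T − T₀)) ⇒ T = T₀ + (R/R₀ − 1)/α
T = 25 + (93.4/74.8 − 1)/0.0041 = 25 + (0.2487)/0.0041 = 85.6 °C

85.6 °C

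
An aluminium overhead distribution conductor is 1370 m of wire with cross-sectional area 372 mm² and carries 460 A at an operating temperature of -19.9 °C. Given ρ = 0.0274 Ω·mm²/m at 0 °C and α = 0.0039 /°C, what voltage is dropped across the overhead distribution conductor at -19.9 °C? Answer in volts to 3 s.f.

ρ = 0.0274 Ω·mm²/m = 2.74×10^-8 Ω·m
A = 372 mm² = 3.720e-04 m²
R₍0₎ = ρL/A = (2.74×10^-8)(1370)/(3.720e-04) = 0.1009 Ω
R₍-19.9₎ = R₍0₎(1 + αΔT) = 0.1009 × (1 + 0.0039×-19.9) = 0.09308 Ω
V = IR = 460 × 0.09308 = 42.8 V

42.8 V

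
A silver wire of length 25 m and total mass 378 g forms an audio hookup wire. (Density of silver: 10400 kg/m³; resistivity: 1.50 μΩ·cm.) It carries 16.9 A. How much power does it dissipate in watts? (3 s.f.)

73.7 W

ρ = 1.50 μΩ·cm = 1.50×10^-8 Ω·m
A = m/(density·L) = 0.378/(10400×25) = 1.4538e-06 m²
R = ρL/A = (1.50×10^-8)(25)/(1.4538e-06) = 0.2579 Ω
P = I²R = (16.9)² × 0.2579 = 73.7 W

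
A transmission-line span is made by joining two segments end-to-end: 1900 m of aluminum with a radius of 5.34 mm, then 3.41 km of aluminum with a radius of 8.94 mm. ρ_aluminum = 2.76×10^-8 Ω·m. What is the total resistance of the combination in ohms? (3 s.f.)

0.960 Ω

Segment 1: A = πr² = π(5.3400e-03 m)² = 8.958e-05 m²
R₁ = ρL/A = (2.76×10^-8)(1900)/(8.958e-05) = 0.5854 Ω
Segment 2: A = πr² = π(8.9400e-03 m)² = 2.511e-04 m²
R₂ = (2.76×10^-8)(3410)/(2.511e-04) = 0.3748 Ω
R = R₁ + R₂ = 0.960 Ω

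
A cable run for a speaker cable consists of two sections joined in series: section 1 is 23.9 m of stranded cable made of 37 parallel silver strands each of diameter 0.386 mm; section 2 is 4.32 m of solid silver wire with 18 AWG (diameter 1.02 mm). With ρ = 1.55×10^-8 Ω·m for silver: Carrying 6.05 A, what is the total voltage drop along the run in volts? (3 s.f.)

1.01 V

Section 1: A_strand = π(1.9300e-04)² = 1.170e-07 m²; R₁ = ρL/(N·A_s) = (1.55×10^-8)(23.9)/(37×1.170e-07) = 0.08556 Ω
Section 2: A = π(1.02/2 mm)² = π(5.1000e-04 m)² = 8.171e-07 m²
R₂ = (1.55×10^-8)(4.32)/(8.171e-07) = 0.08195 Ω
R = R₁ + R₂ = 0.1675 Ω
V = IR = 6.05 × 0.1675 = 1.01 V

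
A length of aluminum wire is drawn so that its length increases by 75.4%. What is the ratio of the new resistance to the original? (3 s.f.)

3.08

k = 1 + 75.4/100 = 1.754; volume constant ⇒ A' = A/k, so R' = k²R.
Factor = 3.08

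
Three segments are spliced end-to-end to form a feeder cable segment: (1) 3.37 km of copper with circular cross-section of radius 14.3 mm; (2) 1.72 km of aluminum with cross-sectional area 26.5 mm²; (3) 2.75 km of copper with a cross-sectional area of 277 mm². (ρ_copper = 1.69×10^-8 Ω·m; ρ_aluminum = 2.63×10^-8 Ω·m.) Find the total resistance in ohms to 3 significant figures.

Seg 1: A = πr² = π(1.4300e-02 m)² = 6.424e-04 m²
R_1 = (1.69×10^-8)(3370)/(6.424e-04) = 0.08865 Ω
Seg 2: A = 26.5 mm² = 2.650e-05 m²
R_2 = (2.63×10^-8)(1720)/(2.650e-05) = 1.707 Ω
Seg 3: A = 277 mm² = 2.770e-04 m²
R_3 = (1.69×10^-8)(2750)/(2.770e-04) = 0.1678 Ω
R_total = R_1 + R_2 + R_3 = 1.96 Ω

1.96 Ω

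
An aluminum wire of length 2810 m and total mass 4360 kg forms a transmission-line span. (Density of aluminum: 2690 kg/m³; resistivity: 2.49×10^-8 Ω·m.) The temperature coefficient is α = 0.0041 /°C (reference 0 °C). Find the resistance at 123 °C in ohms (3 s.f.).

0.182 Ω

A = m/(density·L) = 4360/(2690×2810) = 5.7680e-04 m²
R = ρL/A = (2.49×10^-8)(2810)/(5.7680e-04) = 0.1213 Ω
R(123 °C) = 0.1213 × (1 + 0.0041×123) = 0.182 Ω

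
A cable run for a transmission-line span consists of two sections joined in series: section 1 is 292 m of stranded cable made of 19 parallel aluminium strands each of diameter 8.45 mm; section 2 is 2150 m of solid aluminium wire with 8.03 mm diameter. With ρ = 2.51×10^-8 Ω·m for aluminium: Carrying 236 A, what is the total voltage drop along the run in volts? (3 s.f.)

Section 1: A_strand = π(4.2250e-03)² = 5.608e-05 m²; R₁ = ρL/(N·A_s) = (2.51×10^-8)(292)/(19×5.608e-05) = 0.006879 Ω
Section 2: A = π(d/2)² = π(4.0150e-03 m)² = 5.064e-05 m²
R₂ = (2.51×10^-8)(2150)/(5.064e-05) = 1.066 Ω
R = R₁ + R₂ = 1.072 Ω
V = IR = 236 × 1.072 = 253 V

253 V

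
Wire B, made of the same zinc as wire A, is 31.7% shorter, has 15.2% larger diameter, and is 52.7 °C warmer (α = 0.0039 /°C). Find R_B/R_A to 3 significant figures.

0.620

R ∝ ρL/d² with ρ ∝ (1+αΔT), so R_B/R_A = (1 − 31.7/100) × (1 + 15.2/100)⁻² × (1 + 0.0039×52.7)
= 0.683 × 0.7535 × 1.206 = 0.620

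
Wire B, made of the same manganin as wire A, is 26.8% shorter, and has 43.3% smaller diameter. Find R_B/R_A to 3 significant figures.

2.28

R ∝ L/d², so R_B/R_A = (1 − 26.8/100) × (1 − 43.3/100)⁻²
= 0.732 × 3.111 = 2.28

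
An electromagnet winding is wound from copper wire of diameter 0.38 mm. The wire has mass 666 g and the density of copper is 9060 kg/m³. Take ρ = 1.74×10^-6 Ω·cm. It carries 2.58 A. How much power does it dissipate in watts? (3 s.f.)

662 W

ρ = 1.74×10^-6 Ω·cm = 1.74×10^-8 Ω·m
A = π(d/2)² = π(1.9000e-04 m)² = 1.1341e-07 m²
L = m/(density·A) = 0.666/(9060×1.1341e-07) = 648.2 m
R = ρL/A = (1.74×10^-8)(648.2)/(1.1341e-07) = 99.44 Ω
P = I²R = (2.58)² × 99.44 = 662 W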